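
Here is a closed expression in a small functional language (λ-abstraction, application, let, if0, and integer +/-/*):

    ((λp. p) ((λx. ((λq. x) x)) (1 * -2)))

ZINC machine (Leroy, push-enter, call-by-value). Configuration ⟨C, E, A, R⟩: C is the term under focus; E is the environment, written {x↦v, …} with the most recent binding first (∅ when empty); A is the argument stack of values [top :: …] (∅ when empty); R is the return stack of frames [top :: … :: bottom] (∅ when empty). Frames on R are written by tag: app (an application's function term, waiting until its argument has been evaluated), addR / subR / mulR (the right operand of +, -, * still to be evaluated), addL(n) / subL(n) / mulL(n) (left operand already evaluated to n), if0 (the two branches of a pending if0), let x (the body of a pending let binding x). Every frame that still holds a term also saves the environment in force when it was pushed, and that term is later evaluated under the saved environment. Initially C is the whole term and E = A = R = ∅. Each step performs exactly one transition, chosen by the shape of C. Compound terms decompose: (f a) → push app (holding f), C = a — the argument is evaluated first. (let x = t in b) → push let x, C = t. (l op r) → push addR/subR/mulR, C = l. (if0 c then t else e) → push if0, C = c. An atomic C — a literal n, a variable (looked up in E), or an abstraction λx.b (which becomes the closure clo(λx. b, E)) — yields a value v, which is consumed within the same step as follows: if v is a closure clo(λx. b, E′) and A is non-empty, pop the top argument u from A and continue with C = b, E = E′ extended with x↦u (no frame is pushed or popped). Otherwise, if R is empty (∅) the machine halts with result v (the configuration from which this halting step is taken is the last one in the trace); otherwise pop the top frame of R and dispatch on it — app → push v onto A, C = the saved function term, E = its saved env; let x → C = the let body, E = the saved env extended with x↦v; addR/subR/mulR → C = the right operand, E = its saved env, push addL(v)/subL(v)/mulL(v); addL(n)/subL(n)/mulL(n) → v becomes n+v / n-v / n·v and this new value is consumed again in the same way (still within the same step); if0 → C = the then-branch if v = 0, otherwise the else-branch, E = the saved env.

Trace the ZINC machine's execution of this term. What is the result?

Answer: -2

Derivation:
[0] [C=((λp. p) ((λx. ((λq. x) x)) (1 * -2))) | E=∅ | A=∅ | R=∅]
[1] [C=((λx. ((λq. x) x)) (1 * -2)) | E=∅ | A=∅ | R=[app]]
[2] [C=(1 * -2) | E=∅ | A=∅ | R=[app :: app]]
[3] [C=1 | E=∅ | A=∅ | R=[mulR :: app :: app]]
[4] [C=-2 | E=∅ | A=∅ | R=[mulL(1) :: app :: app]]
[5] [C=(λx. ((λq. x) x)) | E=∅ | A=[-2] | R=[app]]
[6] [C=((λq. x) x) | E={x↦-2} | A=∅ | R=[app]]
[7] [C=x | E={x↦-2} | A=∅ | R=[app :: app]]
[8] [C=(λq. x) | E={x↦-2} | A=[-2] | R=[app]]
[9] [C=x | E={q↦-2, x↦-2} | A=∅ | R=[app]]
[10] [C=(λp. p) | E=∅ | A=[-2] | R=∅]
[11] [C=p | E={p↦-2} | A=∅ | R=∅]
→ final value -2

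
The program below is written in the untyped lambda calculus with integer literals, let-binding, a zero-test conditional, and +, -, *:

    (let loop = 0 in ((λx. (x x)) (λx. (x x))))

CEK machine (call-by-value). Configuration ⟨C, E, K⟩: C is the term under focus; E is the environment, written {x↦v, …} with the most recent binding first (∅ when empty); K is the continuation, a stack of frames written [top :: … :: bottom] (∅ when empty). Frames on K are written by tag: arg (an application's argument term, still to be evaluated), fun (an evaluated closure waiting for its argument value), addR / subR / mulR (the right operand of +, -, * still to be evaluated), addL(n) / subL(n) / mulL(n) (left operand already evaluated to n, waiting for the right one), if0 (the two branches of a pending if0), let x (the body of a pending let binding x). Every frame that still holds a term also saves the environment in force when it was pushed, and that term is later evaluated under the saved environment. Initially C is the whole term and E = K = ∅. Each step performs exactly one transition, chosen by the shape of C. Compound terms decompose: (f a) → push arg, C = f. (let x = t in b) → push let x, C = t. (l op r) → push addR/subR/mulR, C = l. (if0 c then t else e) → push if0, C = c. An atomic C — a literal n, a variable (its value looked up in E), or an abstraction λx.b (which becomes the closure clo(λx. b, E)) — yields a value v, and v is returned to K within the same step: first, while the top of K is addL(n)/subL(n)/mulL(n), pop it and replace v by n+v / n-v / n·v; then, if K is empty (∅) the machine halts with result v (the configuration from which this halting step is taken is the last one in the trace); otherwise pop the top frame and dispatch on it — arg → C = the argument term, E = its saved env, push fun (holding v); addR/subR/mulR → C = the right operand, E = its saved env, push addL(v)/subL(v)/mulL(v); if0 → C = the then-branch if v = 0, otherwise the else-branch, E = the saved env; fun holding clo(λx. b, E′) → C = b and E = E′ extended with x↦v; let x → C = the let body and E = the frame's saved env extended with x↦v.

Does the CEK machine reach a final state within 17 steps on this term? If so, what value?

step 0: <C=(let loop = 0 in ((λx. (x x)) (λx. (x x)))), E=∅, K=∅>
step 1: <C=0, E=∅, K=[let loop]>
step 2: <C=((λx. (x x)) (λx. (x x))), E={loop↦0}, K=∅>
step 3: <C=(λx. (x x)), E={loop↦0}, K=[arg]>
step 4: <C=(λx. (x x)), E={loop↦0}, K=[fun]>
step 5: <C=(x x), E={x↦clo(λx. (x x), {loop↦0}), loop↦0}, K=∅>
step 6: <C=x, E={x↦clo(λx. (x x), {loop↦0}), loop↦0}, K=[arg]>
step 7: <C=x, E={x↦clo(λx. (x x), {loop↦0}), loop↦0}, K=[fun]>
… configuration repeats with period 3 (steps 5–7 recur indefinitely) …

Answer: DIVERGES (no final state within 17 steps)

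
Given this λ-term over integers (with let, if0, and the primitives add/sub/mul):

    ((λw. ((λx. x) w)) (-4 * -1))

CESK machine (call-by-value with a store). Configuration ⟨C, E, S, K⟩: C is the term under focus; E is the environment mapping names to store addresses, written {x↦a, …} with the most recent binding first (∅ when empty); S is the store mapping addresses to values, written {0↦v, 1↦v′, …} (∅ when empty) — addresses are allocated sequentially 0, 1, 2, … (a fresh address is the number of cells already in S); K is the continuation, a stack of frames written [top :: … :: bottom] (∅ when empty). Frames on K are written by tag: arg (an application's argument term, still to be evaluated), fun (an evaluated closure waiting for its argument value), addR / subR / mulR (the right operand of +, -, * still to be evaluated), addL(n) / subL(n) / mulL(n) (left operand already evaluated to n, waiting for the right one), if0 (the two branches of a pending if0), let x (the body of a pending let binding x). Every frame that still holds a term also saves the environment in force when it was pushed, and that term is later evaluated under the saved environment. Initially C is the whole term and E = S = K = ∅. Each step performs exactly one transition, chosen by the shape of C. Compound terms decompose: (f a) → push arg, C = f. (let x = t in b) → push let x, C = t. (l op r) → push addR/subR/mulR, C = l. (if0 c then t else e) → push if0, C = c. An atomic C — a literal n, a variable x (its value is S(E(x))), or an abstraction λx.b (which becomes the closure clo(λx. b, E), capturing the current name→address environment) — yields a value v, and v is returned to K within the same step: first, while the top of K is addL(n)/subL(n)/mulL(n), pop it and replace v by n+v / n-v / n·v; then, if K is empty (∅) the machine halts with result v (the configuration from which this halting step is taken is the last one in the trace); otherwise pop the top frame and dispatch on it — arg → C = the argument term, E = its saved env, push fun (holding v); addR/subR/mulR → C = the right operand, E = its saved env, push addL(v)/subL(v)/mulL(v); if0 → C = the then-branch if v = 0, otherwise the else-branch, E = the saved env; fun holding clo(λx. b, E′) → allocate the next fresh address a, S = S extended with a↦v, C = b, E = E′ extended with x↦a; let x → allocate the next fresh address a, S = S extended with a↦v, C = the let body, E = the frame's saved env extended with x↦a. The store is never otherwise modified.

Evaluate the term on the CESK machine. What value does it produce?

t=0: ⟨C=((λw. ((λx. x) w)) (-4 * -1)); E=∅; S=∅; K=∅⟩
t=1: ⟨C=(λw. ((λx. x) w)); E=∅; S=∅; K=[arg]⟩
t=2: ⟨C=(-4 * -1); E=∅; S=∅; K=[fun]⟩
t=3: ⟨C=-4; E=∅; S=∅; K=[mulR :: fun]⟩
t=4: ⟨C=-1; E=∅; S=∅; K=[mulL(-4) :: fun]⟩
t=5: ⟨C=((λx. x) w); E={w↦0}; S={0↦4}; K=∅⟩
t=6: ⟨C=(λx. x); E={w↦0}; S={0↦4}; K=[arg]⟩
t=7: ⟨C=w; E={w↦0}; S={0↦4}; K=[fun]⟩
t=8: ⟨C=x; E={x↦1, w↦0}; S={0↦4, 1↦4}; K=∅⟩
→ final value 4

Answer: 4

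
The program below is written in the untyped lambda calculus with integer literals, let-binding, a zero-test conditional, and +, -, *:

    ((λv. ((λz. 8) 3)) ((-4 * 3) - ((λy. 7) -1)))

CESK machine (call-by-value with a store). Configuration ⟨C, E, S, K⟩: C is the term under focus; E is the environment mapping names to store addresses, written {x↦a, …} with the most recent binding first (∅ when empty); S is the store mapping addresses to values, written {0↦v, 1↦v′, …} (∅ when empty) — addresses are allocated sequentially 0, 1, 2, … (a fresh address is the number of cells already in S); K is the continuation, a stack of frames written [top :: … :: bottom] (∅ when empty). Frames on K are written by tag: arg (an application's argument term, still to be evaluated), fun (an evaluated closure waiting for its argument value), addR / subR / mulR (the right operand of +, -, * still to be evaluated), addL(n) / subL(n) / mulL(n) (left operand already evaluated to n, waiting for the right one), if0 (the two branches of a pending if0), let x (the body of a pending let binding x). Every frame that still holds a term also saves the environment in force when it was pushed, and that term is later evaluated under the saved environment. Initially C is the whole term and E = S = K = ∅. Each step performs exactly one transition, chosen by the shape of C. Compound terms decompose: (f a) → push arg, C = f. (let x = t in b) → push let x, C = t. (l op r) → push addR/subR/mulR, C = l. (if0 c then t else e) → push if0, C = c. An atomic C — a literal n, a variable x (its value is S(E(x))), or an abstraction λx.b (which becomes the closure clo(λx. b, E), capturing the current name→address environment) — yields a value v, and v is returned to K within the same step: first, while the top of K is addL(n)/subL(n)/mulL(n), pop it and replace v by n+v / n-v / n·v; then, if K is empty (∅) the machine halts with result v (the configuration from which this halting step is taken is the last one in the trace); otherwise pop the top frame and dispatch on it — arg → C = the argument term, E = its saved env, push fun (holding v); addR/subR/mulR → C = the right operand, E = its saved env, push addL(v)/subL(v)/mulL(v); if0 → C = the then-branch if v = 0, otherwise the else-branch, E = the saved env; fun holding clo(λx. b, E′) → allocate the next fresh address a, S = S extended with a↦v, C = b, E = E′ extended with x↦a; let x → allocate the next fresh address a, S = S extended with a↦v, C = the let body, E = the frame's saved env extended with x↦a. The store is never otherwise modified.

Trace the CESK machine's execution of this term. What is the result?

Answer: 8

Execution trace:
[0] <C=((λv. ((λz. 8) 3)) ((-4 * 3) - ((λy. 7) -1))), E=∅, S=∅, K=∅>
[1] <C=(λv. ((λz. 8) 3)), E=∅, S=∅, K=[arg]>
[2] <C=((-4 * 3) - ((λy. 7) -1)), E=∅, S=∅, K=[fun]>
[3] <C=(-4 * 3), E=∅, S=∅, K=[subR :: fun]>
[4] <C=-4, E=∅, S=∅, K=[mulR :: subR :: fun]>
[5] <C=3, E=∅, S=∅, K=[mulL(-4) :: subR :: fun]>
[6] <C=((λy. 7) -1), E=∅, S=∅, K=[subL(-12) :: fun]>
[7] <C=(λy. 7), E=∅, S=∅, K=[arg :: subL(-12) :: fun]>
[8] <C=-1, E=∅, S=∅, K=[fun :: subL(-12) :: fun]>
[9] <C=7, E={y↦0}, S={0↦-1}, K=[subL(-12) :: fun]>
[10] <C=((λz. 8) 3), E={v↦1}, S={0↦-1, 1↦-19}, K=∅>
[11] <C=(λz. 8), E={v↦1}, S={0↦-1, 1↦-19}, K=[arg]>
[12] <C=3, E={v↦1}, S={0↦-1, 1↦-19}, K=[fun]>
[13] <C=8, E={z↦2, v↦1}, S={0↦-1, 1↦-19, 2↦3}, K=∅>
→ final value 8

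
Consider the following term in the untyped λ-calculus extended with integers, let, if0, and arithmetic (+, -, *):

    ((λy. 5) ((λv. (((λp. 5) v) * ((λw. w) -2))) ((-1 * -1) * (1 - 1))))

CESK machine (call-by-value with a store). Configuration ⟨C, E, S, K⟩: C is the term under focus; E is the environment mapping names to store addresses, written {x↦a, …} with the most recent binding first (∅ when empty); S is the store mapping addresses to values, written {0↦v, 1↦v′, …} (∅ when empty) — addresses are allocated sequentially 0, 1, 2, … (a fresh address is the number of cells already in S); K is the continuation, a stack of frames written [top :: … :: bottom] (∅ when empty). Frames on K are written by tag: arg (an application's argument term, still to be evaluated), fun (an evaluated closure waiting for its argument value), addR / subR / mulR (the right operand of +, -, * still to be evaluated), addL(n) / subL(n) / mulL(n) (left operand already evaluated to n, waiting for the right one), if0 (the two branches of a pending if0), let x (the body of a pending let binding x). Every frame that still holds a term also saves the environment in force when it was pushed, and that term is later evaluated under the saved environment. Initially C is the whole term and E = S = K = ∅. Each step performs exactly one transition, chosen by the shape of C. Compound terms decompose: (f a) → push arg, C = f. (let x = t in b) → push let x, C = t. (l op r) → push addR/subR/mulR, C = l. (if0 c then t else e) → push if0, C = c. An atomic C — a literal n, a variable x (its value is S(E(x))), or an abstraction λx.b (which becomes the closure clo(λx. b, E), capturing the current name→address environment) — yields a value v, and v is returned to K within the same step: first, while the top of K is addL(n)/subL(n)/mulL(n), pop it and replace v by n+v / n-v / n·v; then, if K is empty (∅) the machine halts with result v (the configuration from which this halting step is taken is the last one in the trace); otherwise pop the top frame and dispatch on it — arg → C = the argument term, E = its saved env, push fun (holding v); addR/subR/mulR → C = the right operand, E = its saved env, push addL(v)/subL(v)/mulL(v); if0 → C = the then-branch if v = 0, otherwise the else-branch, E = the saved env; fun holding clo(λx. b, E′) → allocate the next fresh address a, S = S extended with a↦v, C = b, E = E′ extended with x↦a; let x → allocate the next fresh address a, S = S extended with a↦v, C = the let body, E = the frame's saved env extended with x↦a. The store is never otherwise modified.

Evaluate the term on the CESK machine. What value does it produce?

step 0: [C=((λy. 5) ((λv. (((λp. 5) v) * ((λw. w) -2))) ((-1 * -1) * (1 - 1)))) | E=∅ | S=∅ | K=∅]
step 1: [C=(λy. 5) | E=∅ | S=∅ | K=[arg]]
step 2: [C=((λv. (((λp. 5) v) * ((λw. w) -2))) ((-1 * -1) * (1 - 1))) | E=∅ | S=∅ | K=[fun]]
step 3: [C=(λv. (((λp. 5) v) * ((λw. w) -2))) | E=∅ | S=∅ | K=[arg :: fun]]
step 4: [C=((-1 * -1) * (1 - 1)) | E=∅ | S=∅ | K=[fun :: fun]]
step 5: [C=(-1 * -1) | E=∅ | S=∅ | K=[mulR :: fun :: fun]]
step 6: [C=-1 | E=∅ | S=∅ | K=[mulR :: mulR :: fun :: fun]]
step 7: [C=-1 | E=∅ | S=∅ | K=[mulL(-1) :: mulR :: fun :: fun]]
step 8: [C=(1 - 1) | E=∅ | S=∅ | K=[mulL(1) :: fun :: fun]]
step 9: [C=1 | E=∅ | S=∅ | K=[subR :: mulL(1) :: fun :: fun]]
step 10: [C=1 | E=∅ | S=∅ | K=[subL(1) :: mulL(1) :: fun :: fun]]
step 11: [C=(((λp. 5) v) * ((λw. w) -2)) | E={v↦0} | S={0↦0} | K=[fun]]
step 12: [C=((λp. 5) v) | E={v↦0} | S={0↦0} | K=[mulR :: fun]]
step 13: [C=(λp. 5) | E={v↦0} | S={0↦0} | K=[arg :: mulR :: fun]]
step 14: [C=v | E={v↦0} | S={0↦0} | K=[fun :: mulR :: fun]]
step 15: [C=5 | E={p↦1, v↦0} | S={0↦0, 1↦0} | K=[mulR :: fun]]
step 16: [C=((λw. w) -2) | E={v↦0} | S={0↦0, 1↦0} | K=[mulL(5) :: fun]]
step 17: [C=(λw. w) | E={v↦0} | S={0↦0, 1↦0} | K=[arg :: mulL(5) :: fun]]
step 18: [C=-2 | E={v↦0} | S={0↦0, 1↦0} | K=[fun :: mulL(5) :: fun]]
step 19: [C=w | E={w↦2, v↦0} | S={0↦0, 1↦0, 2↦-2} | K=[mulL(5) :: fun]]
step 20: [C=5 | E={y↦3} | S={0↦0, 1↦0, 2↦-2, 3↦-10} | K=∅]
→ final value 5

Answer: 5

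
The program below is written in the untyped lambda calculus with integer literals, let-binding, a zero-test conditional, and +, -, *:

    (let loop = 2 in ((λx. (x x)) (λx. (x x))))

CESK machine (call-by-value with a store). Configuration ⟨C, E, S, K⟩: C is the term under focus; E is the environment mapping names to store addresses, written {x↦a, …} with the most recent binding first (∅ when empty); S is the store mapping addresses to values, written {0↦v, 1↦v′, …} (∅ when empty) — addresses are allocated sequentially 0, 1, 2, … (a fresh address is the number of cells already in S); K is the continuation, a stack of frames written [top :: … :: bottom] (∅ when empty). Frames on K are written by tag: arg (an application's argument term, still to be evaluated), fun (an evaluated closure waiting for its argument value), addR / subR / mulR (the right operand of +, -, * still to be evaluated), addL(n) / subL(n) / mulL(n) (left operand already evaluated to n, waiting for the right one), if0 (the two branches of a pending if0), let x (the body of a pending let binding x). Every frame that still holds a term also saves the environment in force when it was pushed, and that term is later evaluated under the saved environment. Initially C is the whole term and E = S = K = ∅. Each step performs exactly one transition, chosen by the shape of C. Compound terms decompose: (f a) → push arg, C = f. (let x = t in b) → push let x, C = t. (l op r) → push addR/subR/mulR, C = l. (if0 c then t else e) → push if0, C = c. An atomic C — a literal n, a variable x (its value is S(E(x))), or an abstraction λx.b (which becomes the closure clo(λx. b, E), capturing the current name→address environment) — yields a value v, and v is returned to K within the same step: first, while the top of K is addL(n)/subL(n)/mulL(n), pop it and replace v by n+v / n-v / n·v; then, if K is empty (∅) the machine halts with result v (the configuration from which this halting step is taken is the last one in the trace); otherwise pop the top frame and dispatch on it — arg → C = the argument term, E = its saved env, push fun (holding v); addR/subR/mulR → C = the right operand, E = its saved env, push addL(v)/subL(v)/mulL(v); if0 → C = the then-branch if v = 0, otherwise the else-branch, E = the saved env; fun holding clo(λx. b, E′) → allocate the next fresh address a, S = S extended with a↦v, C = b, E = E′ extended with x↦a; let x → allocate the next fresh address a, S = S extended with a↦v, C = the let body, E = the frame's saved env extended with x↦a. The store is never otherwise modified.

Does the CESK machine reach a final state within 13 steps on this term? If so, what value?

Answer: DIVERGES (no final state within 13 steps)

Derivation:
t=0: ⟨C=(let loop = 2 in ((λx. (x x)) (λx. (x x)))); E=∅; S=∅; K=∅⟩
t=1: ⟨C=2; E=∅; S=∅; K=[let loop]⟩
t=2: ⟨C=((λx. (x x)) (λx. (x x))); E={loop↦0}; S={0↦2}; K=∅⟩
t=3: ⟨C=(λx. (x x)); E={loop↦0}; S={0↦2}; K=[arg]⟩
t=4: ⟨C=(λx. (x x)); E={loop↦0}; S={0↦2}; K=[fun]⟩
t=5: ⟨C=(x x); E={x↦1, loop↦0}; S={0↦2, 1↦clo(λx. (x x), {loop↦0})}; K=∅⟩
t=6: ⟨C=x; E={x↦1, loop↦0}; S={0↦2, 1↦clo(λx. (x x), {loop↦0})}; K=[arg]⟩
t=7: ⟨C=x; E={x↦1, loop↦0}; S={0↦2, 1↦clo(λx. (x x), {loop↦0})}; K=[fun]⟩
t=8: ⟨C=(x x); E={x↦2, loop↦0}; S={0↦2, 1↦clo(λx. (x x), {loop↦0}), 2↦clo(λx. (x x), {loop↦0})}; K=∅⟩
t=9: ⟨C=x; E={x↦2, loop↦0}; S={0↦2, 1↦clo(λx. (x x), {loop↦0}), 2↦clo(λx. (x x), {loop↦0})}; K=[arg]⟩
t=10: ⟨C=x; E={x↦2, loop↦0}; S={0↦2, 1↦clo(λx. (x x), {loop↦0}), 2↦clo(λx. (x x), {loop↦0})}; K=[fun]⟩
t=11: ⟨C=(x x); E={x↦3, loop↦0}; S={0↦2, 1↦clo(λx. (x x), {loop↦0}), 2↦clo(λx. (x x), {loop↦0}), 3↦clo(λx. (x x), {loop↦0})}; K=∅⟩
t=12: ⟨C=x; E={x↦3, loop↦0}; S={0↦2, 1↦clo(λx. (x x), {loop↦0}), 2↦clo(λx. (x x), {loop↦0}), 3↦clo(λx. (x x), {loop↦0})}; K=[arg]⟩
t=13: ⟨C=x; E={x↦3, loop↦0}; S={0↦2, 1↦clo(λx. (x x), {loop↦0}), 2↦clo(λx. (x x), {loop↦0}), 3↦clo(λx. (x x), {loop↦0})}; K=[fun]⟩
→ 13 transitions taken and the configuration is still not final: no result within 13 steps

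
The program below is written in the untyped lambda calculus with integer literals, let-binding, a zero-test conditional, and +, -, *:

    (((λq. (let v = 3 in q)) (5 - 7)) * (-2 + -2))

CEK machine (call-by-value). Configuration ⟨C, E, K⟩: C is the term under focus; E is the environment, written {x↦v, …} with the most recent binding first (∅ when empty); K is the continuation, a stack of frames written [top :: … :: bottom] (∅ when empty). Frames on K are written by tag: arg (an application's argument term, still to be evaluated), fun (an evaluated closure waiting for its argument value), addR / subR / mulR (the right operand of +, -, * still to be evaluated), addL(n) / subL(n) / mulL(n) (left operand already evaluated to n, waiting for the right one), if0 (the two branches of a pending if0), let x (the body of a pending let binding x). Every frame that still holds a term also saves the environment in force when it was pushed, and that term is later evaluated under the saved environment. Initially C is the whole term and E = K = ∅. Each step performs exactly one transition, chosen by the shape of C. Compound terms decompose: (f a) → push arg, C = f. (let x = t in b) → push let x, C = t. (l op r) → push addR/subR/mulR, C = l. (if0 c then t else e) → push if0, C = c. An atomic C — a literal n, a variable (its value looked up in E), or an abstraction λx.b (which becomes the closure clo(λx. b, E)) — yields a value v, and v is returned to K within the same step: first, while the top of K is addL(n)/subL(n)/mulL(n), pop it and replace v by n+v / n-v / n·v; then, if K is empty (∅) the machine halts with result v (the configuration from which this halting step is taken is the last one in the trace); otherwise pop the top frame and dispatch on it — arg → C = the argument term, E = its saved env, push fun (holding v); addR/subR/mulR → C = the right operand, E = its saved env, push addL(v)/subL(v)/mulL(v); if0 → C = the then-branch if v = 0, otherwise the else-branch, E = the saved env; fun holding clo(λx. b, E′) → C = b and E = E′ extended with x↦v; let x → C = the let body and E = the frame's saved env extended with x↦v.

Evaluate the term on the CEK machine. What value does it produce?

[0] [C=(((λq. (let v = 3 in q)) (5 - 7)) * (-2 + -2)) | E=∅ | K=∅]
[1] [C=((λq. (let v = 3 in q)) (5 - 7)) | E=∅ | K=[mulR]]
[2] [C=(λq. (let v = 3 in q)) | E=∅ | K=[arg :: mulR]]
[3] [C=(5 - 7) | E=∅ | K=[fun :: mulR]]
[4] [C=5 | E=∅ | K=[subR :: fun :: mulR]]
[5] [C=7 | E=∅ | K=[subL(5) :: fun :: mulR]]
[6] [C=(let v = 3 in q) | E={q↦-2} | K=[mulR]]
[7] [C=3 | E={q↦-2} | K=[let v :: mulR]]
[8] [C=q | E={v↦3, q↦-2} | K=[mulR]]
[9] [C=(-2 + -2) | E=∅ | K=[mulL(-2)]]
[10] [C=-2 | E=∅ | K=[addR :: mulL(-2)]]
[11] [C=-2 | E=∅ | K=[addL(-2) :: mulL(-2)]]
→ final value 8

Answer: 8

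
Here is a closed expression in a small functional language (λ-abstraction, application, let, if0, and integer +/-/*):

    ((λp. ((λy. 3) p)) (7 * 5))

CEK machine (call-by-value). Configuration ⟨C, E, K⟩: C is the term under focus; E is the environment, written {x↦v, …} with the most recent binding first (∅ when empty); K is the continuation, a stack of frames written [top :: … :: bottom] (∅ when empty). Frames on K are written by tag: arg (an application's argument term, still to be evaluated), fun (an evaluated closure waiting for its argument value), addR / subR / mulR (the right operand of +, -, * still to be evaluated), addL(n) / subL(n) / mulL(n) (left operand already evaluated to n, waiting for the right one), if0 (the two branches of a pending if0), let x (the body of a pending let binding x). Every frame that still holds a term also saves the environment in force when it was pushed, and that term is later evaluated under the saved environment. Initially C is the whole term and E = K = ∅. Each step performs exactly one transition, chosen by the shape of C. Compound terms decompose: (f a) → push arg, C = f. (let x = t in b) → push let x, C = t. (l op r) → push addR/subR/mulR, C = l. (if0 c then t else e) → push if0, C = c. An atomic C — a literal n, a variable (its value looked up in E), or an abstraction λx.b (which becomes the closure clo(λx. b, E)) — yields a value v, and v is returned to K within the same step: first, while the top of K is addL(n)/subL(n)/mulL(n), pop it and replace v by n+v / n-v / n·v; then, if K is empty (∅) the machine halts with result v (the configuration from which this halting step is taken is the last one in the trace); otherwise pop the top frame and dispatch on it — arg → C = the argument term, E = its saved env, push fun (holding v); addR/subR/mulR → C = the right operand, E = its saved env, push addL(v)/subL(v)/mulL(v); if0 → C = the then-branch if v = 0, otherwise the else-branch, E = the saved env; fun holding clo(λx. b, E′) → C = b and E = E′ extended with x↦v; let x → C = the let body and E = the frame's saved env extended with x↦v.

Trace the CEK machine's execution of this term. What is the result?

t=0: [C=((λp. ((λy. 3) p)) (7 * 5)) | E=∅ | K=∅]
t=1: [C=(λp. ((λy. 3) p)) | E=∅ | K=[arg]]
t=2: [C=(7 * 5) | E=∅ | K=[fun]]
t=3: [C=7 | E=∅ | K=[mulR :: fun]]
t=4: [C=5 | E=∅ | K=[mulL(7) :: fun]]
t=5: [C=((λy. 3) p) | E={p↦35} | K=∅]
t=6: [C=(λy. 3) | E={p↦35} | K=[arg]]
t=7: [C=p | E={p↦35} | K=[fun]]
t=8: [C=3 | E={y↦35, p↦35} | K=∅]
→ final value 3

Answer: 3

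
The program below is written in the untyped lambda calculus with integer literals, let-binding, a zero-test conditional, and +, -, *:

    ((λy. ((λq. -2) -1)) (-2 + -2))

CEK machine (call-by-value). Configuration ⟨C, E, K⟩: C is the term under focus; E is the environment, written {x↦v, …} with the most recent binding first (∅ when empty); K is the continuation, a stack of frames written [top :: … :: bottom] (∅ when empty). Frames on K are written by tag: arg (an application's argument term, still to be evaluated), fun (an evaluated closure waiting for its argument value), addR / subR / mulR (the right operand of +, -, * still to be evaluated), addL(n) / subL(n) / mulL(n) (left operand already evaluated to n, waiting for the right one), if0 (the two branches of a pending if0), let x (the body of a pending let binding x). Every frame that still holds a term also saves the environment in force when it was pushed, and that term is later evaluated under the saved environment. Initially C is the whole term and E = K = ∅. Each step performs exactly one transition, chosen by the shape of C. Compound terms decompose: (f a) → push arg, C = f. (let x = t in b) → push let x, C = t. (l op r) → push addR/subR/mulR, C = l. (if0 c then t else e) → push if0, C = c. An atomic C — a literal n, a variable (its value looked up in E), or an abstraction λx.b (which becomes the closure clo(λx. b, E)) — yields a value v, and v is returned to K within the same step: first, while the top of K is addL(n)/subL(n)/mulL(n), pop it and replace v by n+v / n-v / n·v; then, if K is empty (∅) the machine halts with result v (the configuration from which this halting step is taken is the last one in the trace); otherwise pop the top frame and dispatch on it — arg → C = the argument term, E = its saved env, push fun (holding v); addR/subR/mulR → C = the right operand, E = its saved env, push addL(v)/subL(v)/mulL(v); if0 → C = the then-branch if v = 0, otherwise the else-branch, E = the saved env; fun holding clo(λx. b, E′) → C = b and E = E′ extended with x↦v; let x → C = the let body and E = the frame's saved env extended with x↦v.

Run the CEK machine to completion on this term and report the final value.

t=0: <C=((λy. ((λq. -2) -1)) (-2 + -2)), E=∅, K=∅>
t=1: <C=(λy. ((λq. -2) -1)), E=∅, K=[arg]>
t=2: <C=(-2 + -2), E=∅, K=[fun]>
t=3: <C=-2, E=∅, K=[addR :: fun]>
t=4: <C=-2, E=∅, K=[addL(-2) :: fun]>
t=5: <C=((λq. -2) -1), E={y↦-4}, K=∅>
t=6: <C=(λq. -2), E={y↦-4}, K=[arg]>
t=7: <C=-1, E={y↦-4}, K=[fun]>
t=8: <C=-2, E={q↦-1, y↦-4}, K=∅>
→ final value -2

Answer: -2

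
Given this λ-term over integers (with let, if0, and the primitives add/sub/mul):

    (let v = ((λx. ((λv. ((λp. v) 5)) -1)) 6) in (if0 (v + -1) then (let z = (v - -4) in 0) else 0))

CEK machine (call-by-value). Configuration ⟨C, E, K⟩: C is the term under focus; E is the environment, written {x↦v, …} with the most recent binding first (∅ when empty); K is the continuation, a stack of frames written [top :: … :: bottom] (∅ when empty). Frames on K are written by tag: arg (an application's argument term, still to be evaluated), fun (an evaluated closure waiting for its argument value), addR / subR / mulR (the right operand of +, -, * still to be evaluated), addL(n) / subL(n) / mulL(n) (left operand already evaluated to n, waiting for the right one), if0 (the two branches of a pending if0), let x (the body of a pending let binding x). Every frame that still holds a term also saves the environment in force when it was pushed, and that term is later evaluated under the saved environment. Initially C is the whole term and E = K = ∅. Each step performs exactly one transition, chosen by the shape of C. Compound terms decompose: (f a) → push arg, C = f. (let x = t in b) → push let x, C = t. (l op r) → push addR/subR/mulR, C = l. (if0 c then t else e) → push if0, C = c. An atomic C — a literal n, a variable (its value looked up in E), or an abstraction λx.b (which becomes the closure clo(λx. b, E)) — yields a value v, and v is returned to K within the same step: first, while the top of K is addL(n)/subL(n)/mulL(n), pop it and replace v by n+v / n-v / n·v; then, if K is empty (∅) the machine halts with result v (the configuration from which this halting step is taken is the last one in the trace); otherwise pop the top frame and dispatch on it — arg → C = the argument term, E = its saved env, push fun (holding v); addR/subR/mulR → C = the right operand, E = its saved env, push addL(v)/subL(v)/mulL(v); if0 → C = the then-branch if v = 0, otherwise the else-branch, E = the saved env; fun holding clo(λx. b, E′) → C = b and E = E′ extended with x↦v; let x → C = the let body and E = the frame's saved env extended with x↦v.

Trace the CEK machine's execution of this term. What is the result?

Answer: 0

Machine steps:
[0] [C=(let v = ((λx. ((λv. ((λp. v) 5)) -1)) 6) in (if0 (v + -1) then (let z = (v - -4) in 0) else 0)) | E=∅ | K=∅]
[1] [C=((λx. ((λv. ((λp. v) 5)) -1)) 6) | E=∅ | K=[let v]]
[2] [C=(λx. ((λv. ((λp. v) 5)) -1)) | E=∅ | K=[arg :: let v]]
[3] [C=6 | E=∅ | K=[fun :: let v]]
[4] [C=((λv. ((λp. v) 5)) -1) | E={x↦6} | K=[let v]]
[5] [C=(λv. ((λp. v) 5)) | E={x↦6} | K=[arg :: let v]]
[6] [C=-1 | E={x↦6} | K=[fun :: let v]]
[7] [C=((λp. v) 5) | E={v↦-1, x↦6} | K=[let v]]
[8] [C=(λp. v) | E={v↦-1, x↦6} | K=[arg :: let v]]
[9] [C=5 | E={v↦-1, x↦6} | K=[fun :: let v]]
[10] [C=v | E={p↦5, v↦-1, x↦6} | K=[let v]]
[11] [C=(if0 (v + -1) then (let z = (v - -4) in 0) else 0) | E={v↦-1} | K=∅]
[12] [C=(v + -1) | E={v↦-1} | K=[if0]]
[13] [C=v | E={v↦-1} | K=[addR :: if0]]
[14] [C=-1 | E={v↦-1} | K=[addL(-1) :: if0]]
[15] [C=0 | E={v↦-1} | K=∅]
→ final value 0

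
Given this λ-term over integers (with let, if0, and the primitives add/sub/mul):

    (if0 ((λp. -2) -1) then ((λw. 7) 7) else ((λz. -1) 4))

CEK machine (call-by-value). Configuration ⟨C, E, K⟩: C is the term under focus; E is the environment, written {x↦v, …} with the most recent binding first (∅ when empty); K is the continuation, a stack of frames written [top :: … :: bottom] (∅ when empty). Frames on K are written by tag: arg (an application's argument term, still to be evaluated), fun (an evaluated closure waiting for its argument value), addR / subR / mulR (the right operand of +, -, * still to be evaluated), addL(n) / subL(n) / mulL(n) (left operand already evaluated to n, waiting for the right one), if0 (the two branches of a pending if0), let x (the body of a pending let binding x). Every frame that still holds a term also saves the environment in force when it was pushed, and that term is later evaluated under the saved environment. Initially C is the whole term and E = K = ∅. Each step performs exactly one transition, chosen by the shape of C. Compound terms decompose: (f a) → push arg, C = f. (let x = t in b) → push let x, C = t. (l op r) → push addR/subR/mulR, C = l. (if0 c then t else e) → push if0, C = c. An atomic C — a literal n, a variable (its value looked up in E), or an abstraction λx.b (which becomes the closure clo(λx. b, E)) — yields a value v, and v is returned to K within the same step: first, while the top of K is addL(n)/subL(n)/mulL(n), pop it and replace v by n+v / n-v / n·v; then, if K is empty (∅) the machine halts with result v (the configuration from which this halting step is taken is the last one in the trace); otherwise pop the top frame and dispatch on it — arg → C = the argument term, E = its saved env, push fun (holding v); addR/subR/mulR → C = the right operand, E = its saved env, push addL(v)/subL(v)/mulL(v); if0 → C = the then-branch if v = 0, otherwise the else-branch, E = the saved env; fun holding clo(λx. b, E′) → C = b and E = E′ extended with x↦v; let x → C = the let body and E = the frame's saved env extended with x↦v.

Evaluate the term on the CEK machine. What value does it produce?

Answer: -1

Derivation:
t=0: ⟨C=(if0 ((λp. -2) -1) then ((λw. 7) 7) else ((λz. -1) 4)); E=∅; K=∅⟩
t=1: ⟨C=((λp. -2) -1); E=∅; K=[if0]⟩
t=2: ⟨C=(λp. -2); E=∅; K=[arg :: if0]⟩
t=3: ⟨C=-1; E=∅; K=[fun :: if0]⟩
t=4: ⟨C=-2; E={p↦-1}; K=[if0]⟩
t=5: ⟨C=((λz. -1) 4); E=∅; K=∅⟩
t=6: ⟨C=(λz. -1); E=∅; K=[arg]⟩
t=7: ⟨C=4; E=∅; K=[fun]⟩
t=8: ⟨C=-1; E={z↦4}; K=∅⟩
→ final value -1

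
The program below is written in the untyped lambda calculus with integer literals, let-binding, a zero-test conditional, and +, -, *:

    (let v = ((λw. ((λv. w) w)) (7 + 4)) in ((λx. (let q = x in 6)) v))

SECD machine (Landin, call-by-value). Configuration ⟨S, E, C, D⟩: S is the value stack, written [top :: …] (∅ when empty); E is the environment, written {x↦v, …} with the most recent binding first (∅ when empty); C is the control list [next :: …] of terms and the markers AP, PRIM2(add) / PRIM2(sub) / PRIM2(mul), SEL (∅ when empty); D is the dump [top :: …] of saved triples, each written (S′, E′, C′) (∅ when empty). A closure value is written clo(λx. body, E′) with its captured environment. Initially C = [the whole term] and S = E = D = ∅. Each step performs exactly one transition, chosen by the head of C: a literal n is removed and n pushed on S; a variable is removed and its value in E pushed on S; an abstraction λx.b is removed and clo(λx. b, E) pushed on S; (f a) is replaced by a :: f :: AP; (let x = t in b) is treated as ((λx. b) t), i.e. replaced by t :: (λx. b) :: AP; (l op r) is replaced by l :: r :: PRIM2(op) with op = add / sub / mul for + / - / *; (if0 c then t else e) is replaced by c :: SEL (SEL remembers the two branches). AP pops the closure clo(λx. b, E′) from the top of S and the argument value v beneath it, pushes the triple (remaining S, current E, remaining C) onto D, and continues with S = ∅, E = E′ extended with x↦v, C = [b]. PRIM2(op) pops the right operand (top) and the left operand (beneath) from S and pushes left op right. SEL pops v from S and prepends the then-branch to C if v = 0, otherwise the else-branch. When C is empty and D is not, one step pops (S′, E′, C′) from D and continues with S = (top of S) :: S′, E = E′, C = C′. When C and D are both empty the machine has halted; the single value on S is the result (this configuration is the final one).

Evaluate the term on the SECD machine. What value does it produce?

[0] <S=∅, E=∅, C=[(let v = ((λw. ((λv. w) w)) (7 + 4)) in ((λx. (let q = x in 6)) v))], D=∅>
[1] <S=∅, E=∅, C=[((λw. ((λv. w) w)) (7 + 4)) :: (λv. ((λx. (let q = x in 6)) v)) :: AP], D=∅>
[2] <S=∅, E=∅, C=[(7 + 4) :: (λw. ((λv. w) w)) :: AP :: (λv. ((λx. (let q = x in 6)) v)) :: AP], D=∅>
[3] <S=∅, E=∅, C=[7 :: 4 :: PRIM2(add) :: (λw. ((λv. w) w)) :: AP :: (λv. ((λx. (let q = x in 6)) v)) :: AP], D=∅>
[4] <S=[7], E=∅, C=[4 :: PRIM2(add) :: (λw. ((λv. w) w)) :: AP :: (λv. ((λx. (let q = x in 6)) v)) :: AP], D=∅>
[5] <S=[4 :: 7], E=∅, C=[PRIM2(add) :: (λw. ((λv. w) w)) :: AP :: (λv. ((λx. (let q = x in 6)) v)) :: AP], D=∅>
[6] <S=[11], E=∅, C=[(λw. ((λv. w) w)) :: AP :: (λv. ((λx. (let q = x in 6)) v)) :: AP], D=∅>
[7] <S=[clo(λw. ((λv. w) w), ∅) :: 11], E=∅, C=[AP :: (λv. ((λx. (let q = x in 6)) v)) :: AP], D=∅>
[8] <S=∅, E={w↦11}, C=[((λv. w) w)], D=[(∅, ∅, [(λv. ((λx. (let q = x in 6)) v)) :: AP])]>
[9] <S=∅, E={w↦11}, C=[w :: (λv. w) :: AP], D=[(∅, ∅, [(λv. ((λx. (let q = x in 6)) v)) :: AP])]>
[10] <S=[11], E={w↦11}, C=[(λv. w) :: AP], D=[(∅, ∅, [(λv. ((λx. (let q = x in 6)) v)) :: AP])]>
[11] <S=[clo(λv. w, {w↦11}) :: 11], E={w↦11}, C=[AP], D=[(∅, ∅, [(λv. ((λx. (let q = x in 6)) v)) :: AP])]>
[12] <S=∅, E={v↦11, w↦11}, C=[w], D=[(∅, {w↦11}, ∅) :: (∅, ∅, [(λv. ((λx. (let q = x in 6)) v)) :: AP])]>
[13] <S=[11], E={v↦11, w↦11}, C=∅, D=[(∅, {w↦11}, ∅) :: (∅, ∅, [(λv. ((λx. (let q = x in 6)) v)) :: AP])]>
[14] <S=[11], E={w↦11}, C=∅, D=[(∅, ∅, [(λv. ((λx. (let q = x in 6)) v)) :: AP])]>
[15] <S=[11], E=∅, C=[(λv. ((λx. (let q = x in 6)) v)) :: AP], D=∅>
[16] <S=[clo(λv. ((λx. (let q = x in 6)) v), ∅) :: 11], E=∅, C=[AP], D=∅>
[17] <S=∅, E={v↦11}, C=[((λx. (let q = x in 6)) v)], D=[(∅, ∅, ∅)]>
[18] <S=∅, E={v↦11}, C=[v :: (λx. (let q = x in 6)) :: AP], D=[(∅, ∅, ∅)]>
[19] <S=[11], E={v↦11}, C=[(λx. (let q = x in 6)) :: AP], D=[(∅, ∅, ∅)]>
[20] <S=[clo(λx. (let q = x in 6), {v↦11}) :: 11], E={v↦11}, C=[AP], D=[(∅, ∅, ∅)]>
[21] <S=∅, E={x↦11, v↦11}, C=[(let q = x in 6)], D=[(∅, {v↦11}, ∅) :: (∅, ∅, ∅)]>
[22] <S=∅, E={x↦11, v↦11}, C=[x :: (λq. 6) :: AP], D=[(∅, {v↦11}, ∅) :: (∅, ∅, ∅)]>
[23] <S=[11], E={x↦11, v↦11}, C=[(λq. 6) :: AP], D=[(∅, {v↦11}, ∅) :: (∅, ∅, ∅)]>
[24] <S=[clo(λq. 6, {x↦11, v↦11}) :: 11], E={x↦11, v↦11}, C=[AP], D=[(∅, {v↦11}, ∅) :: (∅, ∅, ∅)]>
[25] <S=∅, E={q↦11, x↦11, v↦11}, C=[6], D=[(∅, {x↦11, v↦11}, ∅) :: (∅, {v↦11}, ∅) :: (∅, ∅, ∅)]>
[26] <S=[6], E={q↦11, x↦11, v↦11}, C=∅, D=[(∅, {x↦11, v↦11}, ∅) :: (∅, {v↦11}, ∅) :: (∅, ∅, ∅)]>
[27] <S=[6], E={x↦11, v↦11}, C=∅, D=[(∅, {v↦11}, ∅) :: (∅, ∅, ∅)]>
[28] <S=[6], E={v↦11}, C=∅, D=[(∅, ∅, ∅)]>
[29] <S=[6], E=∅, C=∅, D=∅>
→ final value 6

Answer: 6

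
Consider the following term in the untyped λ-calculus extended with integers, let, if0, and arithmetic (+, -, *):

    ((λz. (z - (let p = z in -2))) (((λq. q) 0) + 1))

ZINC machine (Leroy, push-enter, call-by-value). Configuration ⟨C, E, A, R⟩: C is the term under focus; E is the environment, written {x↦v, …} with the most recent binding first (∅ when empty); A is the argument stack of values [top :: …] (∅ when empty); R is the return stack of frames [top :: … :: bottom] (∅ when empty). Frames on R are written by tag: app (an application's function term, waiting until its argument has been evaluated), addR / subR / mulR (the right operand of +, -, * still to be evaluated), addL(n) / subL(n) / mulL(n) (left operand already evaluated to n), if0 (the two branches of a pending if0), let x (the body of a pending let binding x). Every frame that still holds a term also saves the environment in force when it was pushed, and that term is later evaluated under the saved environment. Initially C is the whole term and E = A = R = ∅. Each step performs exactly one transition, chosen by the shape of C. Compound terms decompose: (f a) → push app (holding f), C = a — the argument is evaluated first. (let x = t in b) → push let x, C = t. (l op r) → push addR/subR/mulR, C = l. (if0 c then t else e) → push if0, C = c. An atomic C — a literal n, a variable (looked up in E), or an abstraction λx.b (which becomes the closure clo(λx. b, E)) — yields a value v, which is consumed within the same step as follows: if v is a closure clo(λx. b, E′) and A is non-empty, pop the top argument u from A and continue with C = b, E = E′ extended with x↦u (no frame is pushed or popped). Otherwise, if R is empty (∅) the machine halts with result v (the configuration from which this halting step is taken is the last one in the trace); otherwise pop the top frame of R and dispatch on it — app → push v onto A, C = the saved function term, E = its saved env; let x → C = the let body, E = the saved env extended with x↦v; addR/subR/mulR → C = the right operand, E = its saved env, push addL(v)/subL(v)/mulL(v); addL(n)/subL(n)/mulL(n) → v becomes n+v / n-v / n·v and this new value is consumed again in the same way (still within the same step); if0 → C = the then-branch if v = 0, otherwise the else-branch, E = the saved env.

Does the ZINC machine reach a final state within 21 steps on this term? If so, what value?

Answer: 3

Derivation:
[0] [C=((λz. (z - (let p = z in -2))) (((λq. q) 0) + 1)) | E=∅ | A=∅ | R=∅]
[1] [C=(((λq. q) 0) + 1) | E=∅ | A=∅ | R=[app]]
[2] [C=((λq. q) 0) | E=∅ | A=∅ | R=[addR :: app]]
[3] [C=0 | E=∅ | A=∅ | R=[app :: addR :: app]]
[4] [C=(λq. q) | E=∅ | A=[0] | R=[addR :: app]]
[5] [C=q | E={q↦0} | A=∅ | R=[addR :: app]]
[6] [C=1 | E=∅ | A=∅ | R=[addL(0) :: app]]
[7] [C=(λz. (z - (let p = z in -2))) | E=∅ | A=[1] | R=∅]
[8] [C=(z - (let p = z in -2)) | E={z↦1} | A=∅ | R=∅]
[9] [C=z | E={z↦1} | A=∅ | R=[subR]]
[10] [C=(let p = z in -2) | E={z↦1} | A=∅ | R=[subL(1)]]
[11] [C=z | E={z↦1} | A=∅ | R=[let p :: subL(1)]]
[12] [C=-2 | E={p↦1, z↦1} | A=∅ | R=[subL(1)]]
→ final value 3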